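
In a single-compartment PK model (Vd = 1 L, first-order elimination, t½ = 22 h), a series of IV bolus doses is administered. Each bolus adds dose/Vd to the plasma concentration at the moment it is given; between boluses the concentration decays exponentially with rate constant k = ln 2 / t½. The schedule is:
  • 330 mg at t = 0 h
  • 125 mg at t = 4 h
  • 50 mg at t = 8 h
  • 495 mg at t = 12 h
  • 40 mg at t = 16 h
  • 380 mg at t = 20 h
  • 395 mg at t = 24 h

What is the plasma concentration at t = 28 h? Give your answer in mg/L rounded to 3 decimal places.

1191.863 mg/L

k = ln 2 / 22 = 0.03151 per h
Dose 1 (330 mg at t=0 h): 330·exp(−0.03151·28) = 136.579 mg/L
Dose 2 (125 mg at t=4 h): 125·exp(−0.03151·24) = 58.683 mg/L
Dose 3 (50 mg at t=8 h): 50·exp(−0.03151·20) = 26.626 mg/L
Dose 4 (495 mg at t=12 h): 495·exp(−0.03151·16) = 299.002 mg/L
Dose 5 (40 mg at t=16 h): 40·exp(−0.03151·12) = 27.407 mg/L
Dose 6 (380 mg at t=20 h): 380·exp(−0.03151·8) = 295.337 mg/L
Dose 7 (395 mg at t=24 h): 395·exp(−0.03151·4) = 348.229 mg/L
C(28) = 136.579 + 58.683 + 26.626 + 299.002 + 27.407 + 295.337 + 348.229 = 1191.863 mg/L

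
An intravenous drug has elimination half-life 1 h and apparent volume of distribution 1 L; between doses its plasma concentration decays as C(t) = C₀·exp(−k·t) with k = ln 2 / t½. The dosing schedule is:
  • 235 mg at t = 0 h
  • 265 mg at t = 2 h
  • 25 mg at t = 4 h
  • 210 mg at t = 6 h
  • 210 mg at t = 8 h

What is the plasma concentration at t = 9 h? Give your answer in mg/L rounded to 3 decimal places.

134.561 mg/L

k = ln 2 / 1 = 0.69315 per h
Dose 1 (235 mg at t=0 h): 235·exp(−0.69315·9) = 0.459 mg/L
Dose 2 (265 mg at t=2 h): 265·exp(−0.69315·7) = 2.070 mg/L
Dose 3 (25 mg at t=4 h): 25·exp(−0.69315·5) = 0.781 mg/L
Dose 4 (210 mg at t=6 h): 210·exp(−0.69315·3) = 26.250 mg/L
Dose 5 (210 mg at t=8 h): 210·exp(−0.69315·1) = 105.000 mg/L
C(9) = 0.459 + 2.070 + 0.781 + 26.250 + 105.000 = 134.561 mg/L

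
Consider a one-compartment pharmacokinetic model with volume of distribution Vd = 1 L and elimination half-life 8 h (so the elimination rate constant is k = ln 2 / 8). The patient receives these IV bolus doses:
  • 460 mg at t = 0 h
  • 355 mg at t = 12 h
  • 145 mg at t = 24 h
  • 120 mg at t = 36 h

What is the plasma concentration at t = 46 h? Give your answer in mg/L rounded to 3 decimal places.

k = ln 2 / 8 = 0.08664 per h
Dose 1 (460 mg at t=0 h): 460·exp(−0.08664·46) = 8.547 mg/L
Dose 2 (355 mg at t=12 h): 355·exp(−0.08664·34) = 18.657 mg/L
Dose 3 (145 mg at t=24 h): 145·exp(−0.08664·22) = 21.554 mg/L
Dose 4 (120 mg at t=36 h): 120·exp(−0.08664·10) = 50.454 mg/L
C(46) = 8.547 + 18.657 + 21.554 + 50.454 = 99.213 mg/L

99.213 mg/L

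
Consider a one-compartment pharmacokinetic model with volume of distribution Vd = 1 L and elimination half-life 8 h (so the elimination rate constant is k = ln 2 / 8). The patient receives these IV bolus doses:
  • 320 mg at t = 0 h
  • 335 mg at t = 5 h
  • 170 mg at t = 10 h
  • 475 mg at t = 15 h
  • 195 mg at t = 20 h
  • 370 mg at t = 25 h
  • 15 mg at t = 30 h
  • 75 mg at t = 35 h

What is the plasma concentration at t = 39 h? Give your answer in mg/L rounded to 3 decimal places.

309.169 mg/L

k = ln 2 / 8 = 0.08664 per h
Dose 1 (320 mg at t=0 h): 320·exp(−0.08664·39) = 10.905 mg/L
Dose 2 (335 mg at t=5 h): 335·exp(−0.08664·34) = 17.606 mg/L
Dose 3 (170 mg at t=10 h): 170·exp(−0.08664·29) = 13.779 mg/L
Dose 4 (475 mg at t=15 h): 475·exp(−0.08664·24) = 59.375 mg/L
Dose 5 (195 mg at t=20 h): 195·exp(−0.08664·19) = 37.591 mg/L
Dose 6 (370 mg at t=25 h): 370·exp(−0.08664·14) = 110.002 mg/L
Dose 7 (15 mg at t=30 h): 15·exp(−0.08664·9) = 6.878 mg/L
Dose 8 (75 mg at t=35 h): 75·exp(−0.08664·4) = 53.033 mg/L
C(39) = 10.905 + 17.606 + 13.779 + 59.375 + 37.591 + 110.002 + 6.878 + 53.033 = 309.169 mg/L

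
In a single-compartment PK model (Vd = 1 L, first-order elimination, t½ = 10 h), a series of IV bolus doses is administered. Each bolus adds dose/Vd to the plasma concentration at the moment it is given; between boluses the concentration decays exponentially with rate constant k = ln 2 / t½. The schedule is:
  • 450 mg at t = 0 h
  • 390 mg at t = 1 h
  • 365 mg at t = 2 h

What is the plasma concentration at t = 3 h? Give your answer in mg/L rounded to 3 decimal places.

k = ln 2 / 10 = 0.06931 per h
Dose 1 (450 mg at t=0 h): 450·exp(−0.06931·3) = 365.514 mg/L
Dose 2 (390 mg at t=1 h): 390·exp(−0.06931·2) = 339.515 mg/L
Dose 3 (365 mg at t=2 h): 365·exp(−0.06931·1) = 340.557 mg/L
C(3) = 365.514 + 339.515 + 340.557 = 1045.585 mg/L

1045.585 mg/L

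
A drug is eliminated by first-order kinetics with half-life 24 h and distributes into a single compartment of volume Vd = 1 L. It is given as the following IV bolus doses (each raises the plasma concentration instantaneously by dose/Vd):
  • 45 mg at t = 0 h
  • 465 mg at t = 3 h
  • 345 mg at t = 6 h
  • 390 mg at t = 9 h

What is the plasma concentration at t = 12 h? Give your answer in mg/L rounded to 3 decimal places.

1038.125 mg/L

k = ln 2 / 24 = 0.02888 per h
Dose 1 (45 mg at t=0 h): 45·exp(−0.02888·12) = 31.820 mg/L
Dose 2 (465 mg at t=3 h): 465·exp(−0.02888·9) = 358.564 mg/L
Dose 3 (345 mg at t=6 h): 345·exp(−0.02888·6) = 290.109 mg/L
Dose 4 (390 mg at t=9 h): 390·exp(−0.02888·3) = 357.632 mg/L
C(12) = 31.820 + 358.564 + 290.109 + 357.632 = 1038.125 mg/L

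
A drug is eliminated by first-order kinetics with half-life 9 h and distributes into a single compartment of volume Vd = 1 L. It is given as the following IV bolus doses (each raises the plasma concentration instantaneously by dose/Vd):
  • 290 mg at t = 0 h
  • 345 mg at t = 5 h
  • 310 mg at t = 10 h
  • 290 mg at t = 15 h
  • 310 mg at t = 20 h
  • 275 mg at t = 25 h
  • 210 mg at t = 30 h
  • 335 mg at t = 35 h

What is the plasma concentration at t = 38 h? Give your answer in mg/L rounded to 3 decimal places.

k = ln 2 / 9 = 0.07702 per h
Dose 1 (290 mg at t=0 h): 290·exp(−0.07702·38) = 15.538 mg/L
Dose 2 (345 mg at t=5 h): 345·exp(−0.07702·33) = 27.167 mg/L
Dose 3 (310 mg at t=10 h): 310·exp(−0.07702·28) = 35.878 mg/L
Dose 4 (290 mg at t=15 h): 290·exp(−0.07702·23) = 49.329 mg/L
Dose 5 (310 mg at t=20 h): 310·exp(−0.07702·18) = 77.500 mg/L
Dose 6 (275 mg at t=25 h): 275·exp(−0.07702·13) = 101.044 mg/L
Dose 7 (210 mg at t=30 h): 210·exp(−0.07702·8) = 113.406 mg/L
Dose 8 (335 mg at t=35 h): 335·exp(−0.07702·3) = 265.890 mg/L
C(38) = 15.538 + 27.167 + 35.878 + 49.329 + 77.500 + 101.044 + 113.406 + 265.890 = 685.751 mg/L

685.751 mg/L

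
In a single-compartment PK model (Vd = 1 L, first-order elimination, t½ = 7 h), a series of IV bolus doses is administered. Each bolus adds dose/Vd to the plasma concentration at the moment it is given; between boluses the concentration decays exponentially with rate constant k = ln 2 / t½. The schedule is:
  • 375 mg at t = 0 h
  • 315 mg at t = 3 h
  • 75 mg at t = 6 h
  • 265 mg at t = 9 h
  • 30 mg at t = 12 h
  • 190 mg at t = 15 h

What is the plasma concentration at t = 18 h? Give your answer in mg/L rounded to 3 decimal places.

k = ln 2 / 7 = 0.09902 per h
Dose 1 (375 mg at t=0 h): 375·exp(−0.09902·18) = 63.089 mg/L
Dose 2 (315 mg at t=3 h): 315·exp(−0.09902·15) = 71.326 mg/L
Dose 3 (75 mg at t=6 h): 75·exp(−0.09902·12) = 22.857 mg/L
Dose 4 (265 mg at t=9 h): 265·exp(−0.09902·9) = 108.694 mg/L
Dose 5 (30 mg at t=12 h): 30·exp(−0.09902·6) = 16.561 mg/L
Dose 6 (190 mg at t=15 h): 190·exp(−0.09902·3) = 141.169 mg/L
C(18) = 63.089 + 71.326 + 22.857 + 108.694 + 16.561 + 141.169 = 423.697 mg/L

423.697 mg/L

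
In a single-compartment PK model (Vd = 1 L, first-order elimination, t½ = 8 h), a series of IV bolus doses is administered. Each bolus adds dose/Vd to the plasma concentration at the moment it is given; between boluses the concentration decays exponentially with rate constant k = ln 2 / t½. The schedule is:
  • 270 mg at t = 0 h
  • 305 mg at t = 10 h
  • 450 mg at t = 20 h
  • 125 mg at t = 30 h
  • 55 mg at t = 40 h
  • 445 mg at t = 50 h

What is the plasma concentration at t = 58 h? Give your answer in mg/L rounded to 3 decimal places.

268.373 mg/L

k = ln 2 / 8 = 0.08664 per h
Dose 1 (270 mg at t=0 h): 270·exp(−0.08664·58) = 1.774 mg/L
Dose 2 (305 mg at t=10 h): 305·exp(−0.08664·48) = 4.766 mg/L
Dose 3 (450 mg at t=20 h): 450·exp(−0.08664·38) = 16.723 mg/L
Dose 4 (125 mg at t=30 h): 125·exp(−0.08664·28) = 11.049 mg/L
Dose 5 (55 mg at t=40 h): 55·exp(−0.08664·18) = 11.562 mg/L
Dose 6 (445 mg at t=50 h): 445·exp(−0.08664·8) = 222.500 mg/L
C(58) = 1.774 + 4.766 + 16.723 + 11.049 + 11.562 + 222.500 = 268.373 mg/L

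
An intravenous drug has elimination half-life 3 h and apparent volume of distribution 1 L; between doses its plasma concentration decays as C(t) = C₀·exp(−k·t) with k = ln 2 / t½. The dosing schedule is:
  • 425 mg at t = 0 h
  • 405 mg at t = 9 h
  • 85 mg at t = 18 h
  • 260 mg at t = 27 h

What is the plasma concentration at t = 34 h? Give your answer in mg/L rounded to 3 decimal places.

k = ln 2 / 3 = 0.23105 per h
Dose 1 (425 mg at t=0 h): 425·exp(−0.23105·34) = 0.165 mg/L
Dose 2 (405 mg at t=9 h): 405·exp(−0.23105·25) = 1.256 mg/L
Dose 3 (85 mg at t=18 h): 85·exp(−0.23105·16) = 2.108 mg/L
Dose 4 (260 mg at t=27 h): 260·exp(−0.23105·7) = 51.591 mg/L
C(34) = 0.165 + 1.256 + 2.108 + 51.591 = 55.119 mg/L

55.119 mg/L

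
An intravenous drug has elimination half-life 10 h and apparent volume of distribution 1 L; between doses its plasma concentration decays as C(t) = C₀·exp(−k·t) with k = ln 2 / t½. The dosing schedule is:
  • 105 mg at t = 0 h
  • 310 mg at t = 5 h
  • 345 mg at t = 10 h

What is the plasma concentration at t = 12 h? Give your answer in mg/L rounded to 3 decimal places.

536.871 mg/L

k = ln 2 / 10 = 0.06931 per h
Dose 1 (105 mg at t=0 h): 105·exp(−0.06931·12) = 45.704 mg/L
Dose 2 (310 mg at t=5 h): 310·exp(−0.06931·7) = 190.827 mg/L
Dose 3 (345 mg at t=10 h): 345·exp(−0.06931·2) = 300.340 mg/L
C(12) = 45.704 + 190.827 + 300.340 = 536.871 mg/L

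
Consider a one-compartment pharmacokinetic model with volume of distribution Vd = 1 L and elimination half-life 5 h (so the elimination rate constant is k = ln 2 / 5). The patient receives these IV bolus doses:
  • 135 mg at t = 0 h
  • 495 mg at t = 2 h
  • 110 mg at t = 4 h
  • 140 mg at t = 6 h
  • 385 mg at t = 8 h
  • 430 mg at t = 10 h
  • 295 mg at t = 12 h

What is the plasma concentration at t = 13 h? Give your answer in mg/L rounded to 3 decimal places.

947.643 mg/L

k = ln 2 / 5 = 0.13863 per h
Dose 1 (135 mg at t=0 h): 135·exp(−0.13863·13) = 22.267 mg/L
Dose 2 (495 mg at t=2 h): 495·exp(−0.13863·11) = 107.731 mg/L
Dose 3 (110 mg at t=4 h): 110·exp(−0.13863·9) = 31.589 mg/L
Dose 4 (140 mg at t=6 h): 140·exp(−0.13863·7) = 53.050 mg/L
Dose 5 (385 mg at t=8 h): 385·exp(−0.13863·5) = 192.500 mg/L
Dose 6 (430 mg at t=10 h): 430·exp(−0.13863·3) = 283.694 mg/L
Dose 7 (295 mg at t=12 h): 295·exp(−0.13863·1) = 256.812 mg/L
C(13) = 22.267 + 107.731 + 31.589 + 53.050 + 192.500 + 283.694 + 256.812 = 947.643 mg/L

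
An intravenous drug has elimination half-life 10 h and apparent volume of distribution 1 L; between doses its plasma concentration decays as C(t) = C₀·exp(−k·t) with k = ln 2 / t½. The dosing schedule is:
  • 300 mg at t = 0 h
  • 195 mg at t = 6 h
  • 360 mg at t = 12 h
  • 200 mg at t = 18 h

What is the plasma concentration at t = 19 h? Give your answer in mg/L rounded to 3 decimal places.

567.790 mg/L

k = ln 2 / 10 = 0.06931 per h
Dose 1 (300 mg at t=0 h): 300·exp(−0.06931·19) = 80.383 mg/L
Dose 2 (195 mg at t=6 h): 195·exp(−0.06931·13) = 79.195 mg/L
Dose 3 (360 mg at t=12 h): 360·exp(−0.06931·7) = 221.606 mg/L
Dose 4 (200 mg at t=18 h): 200·exp(−0.06931·1) = 186.607 mg/L
C(19) = 80.383 + 79.195 + 221.606 + 186.607 = 567.790 mg/L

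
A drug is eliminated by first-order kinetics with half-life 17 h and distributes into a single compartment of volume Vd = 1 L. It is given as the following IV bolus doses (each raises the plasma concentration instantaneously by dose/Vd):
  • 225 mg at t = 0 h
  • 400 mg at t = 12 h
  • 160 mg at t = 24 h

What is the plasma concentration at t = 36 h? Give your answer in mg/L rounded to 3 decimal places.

300.276 mg/L

k = ln 2 / 17 = 0.04077 per h
Dose 1 (225 mg at t=0 h): 225·exp(−0.04077·36) = 51.845 mg/L
Dose 2 (400 mg at t=12 h): 400·exp(−0.04077·24) = 150.341 mg/L
Dose 3 (160 mg at t=24 h): 160·exp(−0.04077·12) = 98.091 mg/L
C(36) = 51.845 + 150.341 + 98.091 = 300.276 mg/L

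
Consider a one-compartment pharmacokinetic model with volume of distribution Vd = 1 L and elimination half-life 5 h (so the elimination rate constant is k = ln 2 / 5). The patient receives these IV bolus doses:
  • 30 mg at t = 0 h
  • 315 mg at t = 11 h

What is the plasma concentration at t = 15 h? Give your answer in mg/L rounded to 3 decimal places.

184.670 mg/L

k = ln 2 / 5 = 0.13863 per h
Dose 1 (30 mg at t=0 h): 30·exp(−0.13863·15) = 3.750 mg/L
Dose 2 (315 mg at t=11 h): 315·exp(−0.13863·4) = 180.920 mg/L
C(15) = 3.750 + 180.920 = 184.670 mg/L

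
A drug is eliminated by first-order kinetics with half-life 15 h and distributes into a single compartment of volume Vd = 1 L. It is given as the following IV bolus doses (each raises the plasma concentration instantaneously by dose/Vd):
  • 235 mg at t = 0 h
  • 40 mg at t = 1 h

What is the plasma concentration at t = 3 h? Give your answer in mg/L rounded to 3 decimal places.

k = ln 2 / 15 = 0.04621 per h
Dose 1 (235 mg at t=0 h): 235·exp(−0.04621·3) = 204.579 mg/L
Dose 2 (40 mg at t=1 h): 40·exp(−0.04621·2) = 36.469 mg/L
C(3) = 204.579 + 36.469 = 241.048 mg/L

241.048 mg/L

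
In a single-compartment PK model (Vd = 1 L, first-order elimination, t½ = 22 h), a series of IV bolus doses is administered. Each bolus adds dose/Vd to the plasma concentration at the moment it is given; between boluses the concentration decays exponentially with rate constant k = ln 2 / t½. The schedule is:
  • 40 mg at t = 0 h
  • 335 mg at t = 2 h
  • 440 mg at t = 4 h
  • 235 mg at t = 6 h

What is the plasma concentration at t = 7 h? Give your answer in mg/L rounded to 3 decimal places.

k = ln 2 / 22 = 0.03151 per h
Dose 1 (40 mg at t=0 h): 40·exp(−0.03151·7) = 32.083 mg/L
Dose 2 (335 mg at t=2 h): 335·exp(−0.03151·5) = 286.173 mg/L
Dose 3 (440 mg at t=4 h): 440·exp(−0.03151·3) = 400.316 mg/L
Dose 4 (235 mg at t=6 h): 235·exp(−0.03151·1) = 227.711 mg/L
C(7) = 32.083 + 286.173 + 400.316 + 227.711 = 946.284 mg/L

946.284 mg/L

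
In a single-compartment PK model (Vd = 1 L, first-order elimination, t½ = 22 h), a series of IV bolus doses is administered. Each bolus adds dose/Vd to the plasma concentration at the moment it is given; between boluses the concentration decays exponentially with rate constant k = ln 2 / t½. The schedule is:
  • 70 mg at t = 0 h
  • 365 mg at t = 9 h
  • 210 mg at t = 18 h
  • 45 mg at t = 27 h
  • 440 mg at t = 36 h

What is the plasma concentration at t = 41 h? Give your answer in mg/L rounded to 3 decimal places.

658.975 mg/L

k = ln 2 / 22 = 0.03151 per h
Dose 1 (70 mg at t=0 h): 70·exp(−0.03151·41) = 19.235 mg/L
Dose 2 (365 mg at t=9 h): 365·exp(−0.03151·32) = 133.178 mg/L
Dose 3 (210 mg at t=18 h): 210·exp(−0.03151·23) = 101.743 mg/L
Dose 4 (45 mg at t=27 h): 45·exp(−0.03151·14) = 28.950 mg/L
Dose 5 (440 mg at t=36 h): 440·exp(−0.03151·5) = 375.869 mg/L
C(41) = 19.235 + 133.178 + 101.743 + 28.950 + 375.869 = 658.975 mg/L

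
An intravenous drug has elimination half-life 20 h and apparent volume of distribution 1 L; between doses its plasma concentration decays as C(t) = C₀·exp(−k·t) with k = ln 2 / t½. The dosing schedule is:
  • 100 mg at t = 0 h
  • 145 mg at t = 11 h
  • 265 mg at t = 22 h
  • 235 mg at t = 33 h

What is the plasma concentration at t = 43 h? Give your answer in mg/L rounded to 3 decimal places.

364.520 mg/L

k = ln 2 / 20 = 0.03466 per h
Dose 1 (100 mg at t=0 h): 100·exp(−0.03466·43) = 22.531 mg/L
Dose 2 (145 mg at t=11 h): 145·exp(−0.03466·32) = 47.832 mg/L
Dose 3 (265 mg at t=22 h): 265·exp(−0.03466·21) = 127.987 mg/L
Dose 4 (235 mg at t=33 h): 235·exp(−0.03466·10) = 166.170 mg/L
C(43) = 22.531 + 47.832 + 127.987 + 166.170 = 364.520 mg/L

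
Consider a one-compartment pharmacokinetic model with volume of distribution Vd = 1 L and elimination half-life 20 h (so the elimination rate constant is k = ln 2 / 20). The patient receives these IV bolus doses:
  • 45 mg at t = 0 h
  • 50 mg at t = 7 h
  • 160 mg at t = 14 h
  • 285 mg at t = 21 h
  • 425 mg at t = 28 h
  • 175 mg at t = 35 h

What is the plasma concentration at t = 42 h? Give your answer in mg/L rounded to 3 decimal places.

622.557 mg/L

k = ln 2 / 20 = 0.03466 per h
Dose 1 (45 mg at t=0 h): 45·exp(−0.03466·42) = 10.497 mg/L
Dose 2 (50 mg at t=7 h): 50·exp(−0.03466·35) = 14.865 mg/L
Dose 3 (160 mg at t=14 h): 160·exp(−0.03466·28) = 60.629 mg/L
Dose 4 (285 mg at t=21 h): 285·exp(−0.03466·21) = 137.646 mg/L
Dose 5 (425 mg at t=28 h): 425·exp(−0.03466·14) = 261.618 mg/L
Dose 6 (175 mg at t=35 h): 175·exp(−0.03466·7) = 137.302 mg/L
C(42) = 10.497 + 14.865 + 60.629 + 137.646 + 261.618 + 137.302 = 622.557 mg/L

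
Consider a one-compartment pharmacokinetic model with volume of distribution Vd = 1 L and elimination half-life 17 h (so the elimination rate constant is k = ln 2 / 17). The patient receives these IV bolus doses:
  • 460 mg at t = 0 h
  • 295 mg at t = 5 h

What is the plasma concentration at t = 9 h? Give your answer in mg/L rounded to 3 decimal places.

569.311 mg/L

k = ln 2 / 17 = 0.04077 per h
Dose 1 (460 mg at t=0 h): 460·exp(−0.04077·9) = 318.705 mg/L
Dose 2 (295 mg at t=5 h): 295·exp(−0.04077·4) = 250.606 mg/L
C(9) = 318.705 + 250.606 = 569.311 mg/L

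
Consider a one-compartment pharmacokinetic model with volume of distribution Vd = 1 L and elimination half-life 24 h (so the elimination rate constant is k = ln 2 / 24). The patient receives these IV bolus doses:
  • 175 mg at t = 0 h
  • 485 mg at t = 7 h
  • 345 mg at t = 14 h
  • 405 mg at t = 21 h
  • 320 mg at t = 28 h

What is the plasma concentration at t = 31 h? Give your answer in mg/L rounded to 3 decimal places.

k = ln 2 / 24 = 0.02888 per h
Dose 1 (175 mg at t=0 h): 175·exp(−0.02888·31) = 71.484 mg/L
Dose 2 (485 mg at t=7 h): 485·exp(−0.02888·24) = 242.500 mg/L
Dose 3 (345 mg at t=14 h): 345·exp(−0.02888·17) = 211.149 mg/L
Dose 4 (405 mg at t=21 h): 405·exp(−0.02888·10) = 303.407 mg/L
Dose 5 (320 mg at t=28 h): 320·exp(−0.02888·3) = 293.441 mg/L
C(31) = 71.484 + 242.500 + 211.149 + 303.407 + 293.441 = 1121.982 mg/L

1121.982 mg/L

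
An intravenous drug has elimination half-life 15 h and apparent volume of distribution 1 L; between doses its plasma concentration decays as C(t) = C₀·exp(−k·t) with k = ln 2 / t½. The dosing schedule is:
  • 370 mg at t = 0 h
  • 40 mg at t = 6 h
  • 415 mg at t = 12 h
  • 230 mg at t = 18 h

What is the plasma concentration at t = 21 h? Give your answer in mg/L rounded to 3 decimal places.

634.228 mg/L

k = ln 2 / 15 = 0.04621 per h
Dose 1 (370 mg at t=0 h): 370·exp(−0.04621·21) = 140.204 mg/L
Dose 2 (40 mg at t=6 h): 40·exp(−0.04621·15) = 20.000 mg/L
Dose 3 (415 mg at t=12 h): 415·exp(−0.04621·9) = 273.798 mg/L
Dose 4 (230 mg at t=18 h): 230·exp(−0.04621·3) = 200.227 mg/L
C(21) = 140.204 + 20.000 + 273.798 + 200.227 = 634.228 mg/L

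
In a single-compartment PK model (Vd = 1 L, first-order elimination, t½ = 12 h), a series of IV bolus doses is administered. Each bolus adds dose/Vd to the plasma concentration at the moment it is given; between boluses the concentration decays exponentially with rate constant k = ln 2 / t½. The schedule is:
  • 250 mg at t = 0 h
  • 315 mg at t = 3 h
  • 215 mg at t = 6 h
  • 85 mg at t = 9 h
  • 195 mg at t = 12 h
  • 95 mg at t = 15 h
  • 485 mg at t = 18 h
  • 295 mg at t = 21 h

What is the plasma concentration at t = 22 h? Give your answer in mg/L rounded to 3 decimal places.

1136.943 mg/L

k = ln 2 / 12 = 0.05776 per h
Dose 1 (250 mg at t=0 h): 250·exp(−0.05776·22) = 70.154 mg/L
Dose 2 (315 mg at t=3 h): 315·exp(−0.05776·19) = 105.119 mg/L
Dose 3 (215 mg at t=6 h): 215·exp(−0.05776·16) = 85.323 mg/L
Dose 4 (85 mg at t=9 h): 85·exp(−0.05776·13) = 40.115 mg/L
Dose 5 (195 mg at t=12 h): 195·exp(−0.05776·10) = 109.440 mg/L
Dose 6 (95 mg at t=15 h): 95·exp(−0.05776·7) = 63.405 mg/L
Dose 7 (485 mg at t=18 h): 485·exp(−0.05776·4) = 384.945 mg/L
Dose 8 (295 mg at t=21 h): 295·exp(−0.05776·1) = 278.443 mg/L
C(22) = 70.154 + 105.119 + 85.323 + 40.115 + 109.440 + 63.405 + 384.945 + 278.443 = 1136.943 mg/L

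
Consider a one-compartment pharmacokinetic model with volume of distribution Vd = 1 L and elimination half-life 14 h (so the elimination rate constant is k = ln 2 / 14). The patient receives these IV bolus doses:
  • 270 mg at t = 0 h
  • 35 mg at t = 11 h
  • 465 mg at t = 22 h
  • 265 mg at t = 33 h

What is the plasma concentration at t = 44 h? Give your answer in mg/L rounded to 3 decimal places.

347.577 mg/L

k = ln 2 / 14 = 0.04951 per h
Dose 1 (270 mg at t=0 h): 270·exp(−0.04951·44) = 30.568 mg/L
Dose 2 (35 mg at t=11 h): 35·exp(−0.04951·33) = 6.831 mg/L
Dose 3 (465 mg at t=22 h): 465·exp(−0.04951·22) = 156.461 mg/L
Dose 4 (265 mg at t=33 h): 265·exp(−0.04951·11) = 153.717 mg/L
C(44) = 30.568 + 6.831 + 156.461 + 153.717 = 347.577 mg/L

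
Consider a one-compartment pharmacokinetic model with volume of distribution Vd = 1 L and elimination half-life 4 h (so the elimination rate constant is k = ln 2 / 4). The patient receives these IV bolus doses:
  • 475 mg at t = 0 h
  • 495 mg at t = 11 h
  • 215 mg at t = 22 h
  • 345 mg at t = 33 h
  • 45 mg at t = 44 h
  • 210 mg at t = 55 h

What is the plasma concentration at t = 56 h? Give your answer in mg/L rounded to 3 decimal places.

189.450 mg/L

k = ln 2 / 4 = 0.17329 per h
Dose 1 (475 mg at t=0 h): 475·exp(−0.17329·56) = 0.029 mg/L
Dose 2 (495 mg at t=11 h): 495·exp(−0.17329·45) = 0.203 mg/L
Dose 3 (215 mg at t=22 h): 215·exp(−0.17329·34) = 0.594 mg/L
Dose 4 (345 mg at t=33 h): 345·exp(−0.17329·23) = 6.411 mg/L
Dose 5 (45 mg at t=44 h): 45·exp(−0.17329·12) = 5.625 mg/L
Dose 6 (210 mg at t=55 h): 210·exp(−0.17329·1) = 176.588 mg/L
C(56) = 0.029 + 0.203 + 0.594 + 6.411 + 5.625 + 176.588 = 189.450 mg/L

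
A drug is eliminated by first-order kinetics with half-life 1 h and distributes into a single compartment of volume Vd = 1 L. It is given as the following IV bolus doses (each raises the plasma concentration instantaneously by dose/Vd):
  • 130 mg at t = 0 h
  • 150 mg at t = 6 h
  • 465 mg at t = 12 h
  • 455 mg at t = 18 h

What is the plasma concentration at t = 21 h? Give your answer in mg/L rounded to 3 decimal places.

k = ln 2 / 1 = 0.69315 per h
Dose 1 (130 mg at t=0 h): 130·exp(−0.69315·21) = 0.000 mg/L
Dose 2 (150 mg at t=6 h): 150·exp(−0.69315·15) = 0.005 mg/L
Dose 3 (465 mg at t=12 h): 465·exp(−0.69315·9) = 0.908 mg/L
Dose 4 (455 mg at t=18 h): 455·exp(−0.69315·3) = 56.875 mg/L
C(21) = 0.000 + 0.005 + 0.908 + 56.875 = 57.788 mg/L

57.788 mg/L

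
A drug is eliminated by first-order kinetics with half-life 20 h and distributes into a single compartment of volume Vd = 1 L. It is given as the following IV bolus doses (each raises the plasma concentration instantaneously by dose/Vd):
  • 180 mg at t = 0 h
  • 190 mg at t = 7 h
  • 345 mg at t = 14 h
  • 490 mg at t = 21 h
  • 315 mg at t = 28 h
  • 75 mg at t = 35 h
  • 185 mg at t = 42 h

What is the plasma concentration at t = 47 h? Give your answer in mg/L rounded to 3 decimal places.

759.841 mg/L

k = ln 2 / 20 = 0.03466 per h
Dose 1 (180 mg at t=0 h): 180·exp(−0.03466·47) = 35.306 mg/L
Dose 2 (190 mg at t=7 h): 190·exp(−0.03466·40) = 47.500 mg/L
Dose 3 (345 mg at t=14 h): 345·exp(−0.03466·33) = 109.931 mg/L
Dose 4 (490 mg at t=21 h): 490·exp(−0.03466·26) = 199.002 mg/L
Dose 5 (315 mg at t=28 h): 315·exp(−0.03466·19) = 163.054 mg/L
Dose 6 (75 mg at t=35 h): 75·exp(−0.03466·12) = 49.482 mg/L
Dose 7 (185 mg at t=42 h): 185·exp(−0.03466·5) = 155.566 mg/L
C(47) = 35.306 + 47.500 + 109.931 + 199.002 + 163.054 + 49.482 + 155.566 = 759.841 mg/L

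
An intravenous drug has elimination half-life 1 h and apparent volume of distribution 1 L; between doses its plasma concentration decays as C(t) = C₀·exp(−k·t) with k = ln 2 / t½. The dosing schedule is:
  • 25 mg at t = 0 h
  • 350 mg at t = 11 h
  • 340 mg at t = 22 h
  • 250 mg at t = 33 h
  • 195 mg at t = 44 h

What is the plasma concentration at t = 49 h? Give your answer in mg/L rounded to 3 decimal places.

k = ln 2 / 1 = 0.69315 per h
Dose 1 (25 mg at t=0 h): 25·exp(−0.69315·49) = 0.000 mg/L
Dose 2 (350 mg at t=11 h): 350·exp(−0.69315·38) = 0.000 mg/L
Dose 3 (340 mg at t=22 h): 340·exp(−0.69315·27) = 0.000 mg/L
Dose 4 (250 mg at t=33 h): 250·exp(−0.69315·16) = 0.004 mg/L
Dose 5 (195 mg at t=44 h): 195·exp(−0.69315·5) = 6.094 mg/L
C(49) = 0.000 + 0.000 + 0.000 + 0.004 + 6.094 = 6.098 mg/L

6.098 mg/L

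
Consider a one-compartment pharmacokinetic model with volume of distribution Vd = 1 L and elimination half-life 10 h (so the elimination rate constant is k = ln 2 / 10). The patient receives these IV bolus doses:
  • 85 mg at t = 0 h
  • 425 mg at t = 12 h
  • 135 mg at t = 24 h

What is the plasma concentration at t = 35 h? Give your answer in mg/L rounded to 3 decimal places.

k = ln 2 / 10 = 0.06931 per h
Dose 1 (85 mg at t=0 h): 85·exp(−0.06931·35) = 7.513 mg/L
Dose 2 (425 mg at t=12 h): 425·exp(−0.06931·23) = 86.302 mg/L
Dose 3 (135 mg at t=24 h): 135·exp(−0.06931·11) = 62.980 mg/L
C(35) = 7.513 + 86.302 + 62.980 = 156.795 mg/L

156.795 mg/L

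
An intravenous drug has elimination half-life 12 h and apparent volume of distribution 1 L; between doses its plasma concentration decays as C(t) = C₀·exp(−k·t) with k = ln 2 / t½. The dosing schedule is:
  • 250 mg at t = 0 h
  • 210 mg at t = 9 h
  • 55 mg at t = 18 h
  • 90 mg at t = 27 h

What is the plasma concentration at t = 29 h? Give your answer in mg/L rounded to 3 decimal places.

222.284 mg/L

k = ln 2 / 12 = 0.05776 per h
Dose 1 (250 mg at t=0 h): 250·exp(−0.05776·29) = 46.822 mg/L
Dose 2 (210 mg at t=9 h): 210·exp(−0.05776·20) = 66.146 mg/L
Dose 3 (55 mg at t=18 h): 55·exp(−0.05776·11) = 29.135 mg/L
Dose 4 (90 mg at t=27 h): 90·exp(−0.05776·2) = 80.181 mg/L
C(29) = 46.822 + 66.146 + 29.135 + 80.181 = 222.284 mg/L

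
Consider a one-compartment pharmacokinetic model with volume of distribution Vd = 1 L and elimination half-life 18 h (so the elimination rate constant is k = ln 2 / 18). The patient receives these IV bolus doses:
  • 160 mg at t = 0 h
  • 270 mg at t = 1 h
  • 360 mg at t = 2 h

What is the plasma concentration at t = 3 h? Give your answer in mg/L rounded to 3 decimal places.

738.931 mg/L

k = ln 2 / 18 = 0.03851 per h
Dose 1 (160 mg at t=0 h): 160·exp(−0.03851·3) = 142.544 mg/L
Dose 2 (270 mg at t=1 h): 270·exp(−0.03851·2) = 249.986 mg/L
Dose 3 (360 mg at t=2 h): 360·exp(−0.03851·1) = 346.401 mg/L
C(3) = 142.544 + 249.986 + 346.401 = 738.931 mg/L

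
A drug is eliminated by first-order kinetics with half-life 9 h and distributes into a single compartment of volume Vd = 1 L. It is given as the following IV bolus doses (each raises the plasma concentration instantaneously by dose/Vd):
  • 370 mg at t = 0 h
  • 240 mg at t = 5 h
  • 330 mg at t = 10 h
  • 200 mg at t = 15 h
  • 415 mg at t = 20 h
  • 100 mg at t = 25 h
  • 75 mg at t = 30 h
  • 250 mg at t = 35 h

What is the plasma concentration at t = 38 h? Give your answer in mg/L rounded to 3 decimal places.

k = ln 2 / 9 = 0.07702 per h
Dose 1 (370 mg at t=0 h): 370·exp(−0.07702·38) = 19.824 mg/L
Dose 2 (240 mg at t=5 h): 240·exp(−0.07702·33) = 18.899 mg/L
Dose 3 (330 mg at t=10 h): 330·exp(−0.07702·28) = 38.192 mg/L
Dose 4 (200 mg at t=15 h): 200·exp(−0.07702·23) = 34.020 mg/L
Dose 5 (415 mg at t=20 h): 415·exp(−0.07702·18) = 103.750 mg/L
Dose 6 (100 mg at t=25 h): 100·exp(−0.07702·13) = 36.743 mg/L
Dose 7 (75 mg at t=30 h): 75·exp(−0.07702·8) = 40.502 mg/L
Dose 8 (250 mg at t=35 h): 250·exp(−0.07702·3) = 198.425 mg/L
C(38) = 19.824 + 18.899 + 38.192 + 34.020 + 103.750 + 36.743 + 40.502 + 198.425 = 490.355 mg/L

490.355 mg/L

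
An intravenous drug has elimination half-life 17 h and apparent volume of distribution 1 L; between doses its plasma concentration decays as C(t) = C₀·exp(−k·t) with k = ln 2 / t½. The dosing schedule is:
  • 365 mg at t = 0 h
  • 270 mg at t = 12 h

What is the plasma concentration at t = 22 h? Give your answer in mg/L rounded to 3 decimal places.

k = ln 2 / 17 = 0.04077 per h
Dose 1 (365 mg at t=0 h): 365·exp(−0.04077·22) = 148.842 mg/L
Dose 2 (270 mg at t=12 h): 270·exp(−0.04077·10) = 179.592 mg/L
C(22) = 148.842 + 179.592 = 328.434 mg/L

328.434 mg/L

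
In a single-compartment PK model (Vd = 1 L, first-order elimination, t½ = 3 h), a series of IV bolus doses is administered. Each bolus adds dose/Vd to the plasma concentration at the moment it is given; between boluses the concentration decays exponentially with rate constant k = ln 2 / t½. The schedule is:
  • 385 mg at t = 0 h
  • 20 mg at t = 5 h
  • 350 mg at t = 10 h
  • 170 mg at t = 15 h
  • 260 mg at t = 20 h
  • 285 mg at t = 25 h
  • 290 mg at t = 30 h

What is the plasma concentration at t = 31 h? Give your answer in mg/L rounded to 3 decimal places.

329.195 mg/L

k = ln 2 / 3 = 0.23105 per h
Dose 1 (385 mg at t=0 h): 385·exp(−0.23105·31) = 0.298 mg/L
Dose 2 (20 mg at t=5 h): 20·exp(−0.23105·26) = 0.049 mg/L
Dose 3 (350 mg at t=10 h): 350·exp(−0.23105·21) = 2.734 mg/L
Dose 4 (170 mg at t=15 h): 170·exp(−0.23105·16) = 4.217 mg/L
Dose 5 (260 mg at t=20 h): 260·exp(−0.23105·11) = 20.474 mg/L
Dose 6 (285 mg at t=25 h): 285·exp(−0.23105·6) = 71.250 mg/L
Dose 7 (290 mg at t=30 h): 290·exp(−0.23105·1) = 230.173 mg/L
C(31) = 0.298 + 0.049 + 2.734 + 4.217 + 20.474 + 71.250 + 230.173 = 329.195 mg/L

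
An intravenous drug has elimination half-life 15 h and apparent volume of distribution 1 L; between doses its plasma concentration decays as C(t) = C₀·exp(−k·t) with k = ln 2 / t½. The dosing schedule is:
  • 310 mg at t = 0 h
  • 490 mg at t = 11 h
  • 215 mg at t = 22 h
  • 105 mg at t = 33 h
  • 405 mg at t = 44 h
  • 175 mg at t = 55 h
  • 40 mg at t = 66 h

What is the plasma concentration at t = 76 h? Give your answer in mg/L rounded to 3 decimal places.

249.507 mg/L

k = ln 2 / 15 = 0.04621 per h
Dose 1 (310 mg at t=0 h): 310·exp(−0.04621·76) = 9.250 mg/L
Dose 2 (490 mg at t=11 h): 490·exp(−0.04621·65) = 24.307 mg/L
Dose 3 (215 mg at t=22 h): 215·exp(−0.04621·54) = 17.731 mg/L
Dose 4 (105 mg at t=33 h): 105·exp(−0.04621·43) = 14.396 mg/L
Dose 5 (405 mg at t=44 h): 405·exp(−0.04621·32) = 92.312 mg/L
Dose 6 (175 mg at t=55 h): 175·exp(−0.04621·21) = 66.313 mg/L
Dose 7 (40 mg at t=66 h): 40·exp(−0.04621·10) = 25.198 mg/L
C(76) = 9.250 + 24.307 + 17.731 + 14.396 + 92.312 + 66.313 + 25.198 = 249.507 mg/L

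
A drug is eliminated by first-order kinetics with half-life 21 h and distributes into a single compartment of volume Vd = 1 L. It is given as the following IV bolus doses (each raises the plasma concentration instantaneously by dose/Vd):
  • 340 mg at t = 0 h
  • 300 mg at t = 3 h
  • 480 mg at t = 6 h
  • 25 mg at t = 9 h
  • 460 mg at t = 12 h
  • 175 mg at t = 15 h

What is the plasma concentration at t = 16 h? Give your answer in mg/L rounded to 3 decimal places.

1333.159 mg/L

k = ln 2 / 21 = 0.03301 per h
Dose 1 (340 mg at t=0 h): 340·exp(−0.03301·16) = 200.504 mg/L
Dose 2 (300 mg at t=3 h): 300·exp(−0.03301·13) = 195.330 mg/L
Dose 3 (480 mg at t=6 h): 480·exp(−0.03301·10) = 345.059 mg/L
Dose 4 (25 mg at t=9 h): 25·exp(−0.03301·7) = 19.843 mg/L
Dose 5 (460 mg at t=12 h): 460·exp(−0.03301·4) = 403.106 mg/L
Dose 6 (175 mg at t=15 h): 175·exp(−0.03301·1) = 169.318 mg/L
C(16) = 200.504 + 195.330 + 345.059 + 19.843 + 403.106 + 169.318 = 1333.159 mg/L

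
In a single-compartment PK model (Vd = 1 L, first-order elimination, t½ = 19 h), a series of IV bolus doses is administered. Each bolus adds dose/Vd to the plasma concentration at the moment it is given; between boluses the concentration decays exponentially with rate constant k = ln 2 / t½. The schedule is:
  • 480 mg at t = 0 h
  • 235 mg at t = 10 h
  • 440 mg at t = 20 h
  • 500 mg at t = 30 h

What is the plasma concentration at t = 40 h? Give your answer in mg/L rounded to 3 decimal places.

749.498 mg/L

k = ln 2 / 19 = 0.03648 per h
Dose 1 (480 mg at t=0 h): 480·exp(−0.03648·40) = 111.556 mg/L
Dose 2 (235 mg at t=10 h): 235·exp(−0.03648·30) = 78.661 mg/L
Dose 3 (440 mg at t=20 h): 440·exp(−0.03648·20) = 212.119 mg/L
Dose 4 (500 mg at t=30 h): 500·exp(−0.03648·10) = 347.163 mg/L
C(40) = 111.556 + 78.661 + 212.119 + 347.163 = 749.498 mg/L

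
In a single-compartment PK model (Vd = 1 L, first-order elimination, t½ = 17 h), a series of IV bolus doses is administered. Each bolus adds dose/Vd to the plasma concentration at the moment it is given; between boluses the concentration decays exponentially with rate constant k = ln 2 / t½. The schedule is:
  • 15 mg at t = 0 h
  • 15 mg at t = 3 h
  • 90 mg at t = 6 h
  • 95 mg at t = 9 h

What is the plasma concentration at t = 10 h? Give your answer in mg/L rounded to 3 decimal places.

k = ln 2 / 17 = 0.04077 per h
Dose 1 (15 mg at t=0 h): 15·exp(−0.04077·10) = 9.977 mg/L
Dose 2 (15 mg at t=3 h): 15·exp(−0.04077·7) = 11.276 mg/L
Dose 3 (90 mg at t=6 h): 90·exp(−0.04077·4) = 76.456 mg/L
Dose 4 (95 mg at t=9 h): 95·exp(−0.04077·1) = 91.204 mg/L
C(10) = 9.977 + 11.276 + 76.456 + 91.204 = 188.913 mg/L

188.913 mg/L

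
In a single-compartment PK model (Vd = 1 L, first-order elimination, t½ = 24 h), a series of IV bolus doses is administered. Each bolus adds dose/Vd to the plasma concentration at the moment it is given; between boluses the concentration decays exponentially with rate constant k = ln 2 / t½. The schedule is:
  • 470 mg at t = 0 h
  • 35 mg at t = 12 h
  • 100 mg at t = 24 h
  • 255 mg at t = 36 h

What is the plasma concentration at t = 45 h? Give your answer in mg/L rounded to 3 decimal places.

k = ln 2 / 24 = 0.02888 per h
Dose 1 (470 mg at t=0 h): 470·exp(−0.02888·45) = 128.135 mg/L
Dose 2 (35 mg at t=12 h): 35·exp(−0.02888·33) = 13.494 mg/L
Dose 3 (100 mg at t=24 h): 100·exp(−0.02888·21) = 54.525 mg/L
Dose 4 (255 mg at t=36 h): 255·exp(−0.02888·9) = 196.632 mg/L
C(45) = 128.135 + 13.494 + 54.525 + 196.632 = 392.786 mg/L

392.786 mg/L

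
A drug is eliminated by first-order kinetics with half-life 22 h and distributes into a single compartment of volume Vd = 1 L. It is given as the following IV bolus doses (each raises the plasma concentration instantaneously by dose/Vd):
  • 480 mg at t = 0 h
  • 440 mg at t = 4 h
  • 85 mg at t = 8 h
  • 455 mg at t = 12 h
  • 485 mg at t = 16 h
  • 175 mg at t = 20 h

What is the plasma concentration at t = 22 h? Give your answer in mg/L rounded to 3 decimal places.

1442.037 mg/L

k = ln 2 / 22 = 0.03151 per h
Dose 1 (480 mg at t=0 h): 480·exp(−0.03151·22) = 240.000 mg/L
Dose 2 (440 mg at t=4 h): 440·exp(−0.03151·18) = 249.549 mg/L
Dose 3 (85 mg at t=8 h): 85·exp(−0.03151·14) = 54.683 mg/L
Dose 4 (455 mg at t=12 h): 455·exp(−0.03151·10) = 332.032 mg/L
Dose 5 (485 mg at t=16 h): 485·exp(−0.03151·6) = 401.460 mg/L
Dose 6 (175 mg at t=20 h): 175·exp(−0.03151·2) = 164.313 mg/L
C(22) = 240.000 + 249.549 + 54.683 + 332.032 + 401.460 + 164.313 = 1442.037 mg/L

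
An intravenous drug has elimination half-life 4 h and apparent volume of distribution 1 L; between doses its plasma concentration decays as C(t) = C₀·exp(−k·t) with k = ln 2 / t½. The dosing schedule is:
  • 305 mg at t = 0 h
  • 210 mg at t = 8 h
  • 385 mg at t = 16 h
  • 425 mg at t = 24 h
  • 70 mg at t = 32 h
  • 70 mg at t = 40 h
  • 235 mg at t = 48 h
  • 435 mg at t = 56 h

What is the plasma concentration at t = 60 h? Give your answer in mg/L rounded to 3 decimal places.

250.662 mg/L

k = ln 2 / 4 = 0.17329 per h
Dose 1 (305 mg at t=0 h): 305·exp(−0.17329·60) = 0.009 mg/L
Dose 2 (210 mg at t=8 h): 210·exp(−0.17329·52) = 0.026 mg/L
Dose 3 (385 mg at t=16 h): 385·exp(−0.17329·44) = 0.188 mg/L
Dose 4 (425 mg at t=24 h): 425·exp(−0.17329·36) = 0.830 mg/L
Dose 5 (70 mg at t=32 h): 70·exp(−0.17329·28) = 0.547 mg/L
Dose 6 (70 mg at t=40 h): 70·exp(−0.17329·20) = 2.188 mg/L
Dose 7 (235 mg at t=48 h): 235·exp(−0.17329·12) = 29.375 mg/L
Dose 8 (435 mg at t=56 h): 435·exp(−0.17329·4) = 217.500 mg/L
C(60) = 0.009 + 0.026 + 0.188 + 0.830 + 0.547 + 2.188 + 29.375 + 217.500 = 250.662 mg/L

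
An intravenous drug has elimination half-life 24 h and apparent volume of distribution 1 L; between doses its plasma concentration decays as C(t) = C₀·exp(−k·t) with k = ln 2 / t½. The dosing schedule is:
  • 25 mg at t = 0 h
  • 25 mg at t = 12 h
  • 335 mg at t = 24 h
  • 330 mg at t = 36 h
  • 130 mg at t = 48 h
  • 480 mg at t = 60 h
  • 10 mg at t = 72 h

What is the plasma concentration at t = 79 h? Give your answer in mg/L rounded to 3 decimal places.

k = ln 2 / 24 = 0.02888 per h
Dose 1 (25 mg at t=0 h): 25·exp(−0.02888·79) = 2.553 mg/L
Dose 2 (25 mg at t=12 h): 25·exp(−0.02888·67) = 3.610 mg/L
Dose 3 (335 mg at t=24 h): 335·exp(−0.02888·55) = 68.420 mg/L
Dose 4 (330 mg at t=36 h): 330·exp(−0.02888·43) = 95.317 mg/L
Dose 5 (130 mg at t=48 h): 130·exp(−0.02888·31) = 53.102 mg/L
Dose 6 (480 mg at t=60 h): 480·exp(−0.02888·19) = 277.285 mg/L
Dose 7 (10 mg at t=72 h): 10·exp(−0.02888·7) = 8.170 mg/L
C(79) = 2.553 + 3.610 + 68.420 + 95.317 + 53.102 + 277.285 + 8.170 = 508.457 mg/L

508.457 mg/L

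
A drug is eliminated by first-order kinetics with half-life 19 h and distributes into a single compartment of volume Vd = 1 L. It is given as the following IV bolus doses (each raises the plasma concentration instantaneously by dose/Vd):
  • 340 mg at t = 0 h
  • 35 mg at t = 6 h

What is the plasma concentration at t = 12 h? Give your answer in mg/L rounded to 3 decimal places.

k = ln 2 / 19 = 0.03648 per h
Dose 1 (340 mg at t=0 h): 340·exp(−0.03648·12) = 219.460 mg/L
Dose 2 (35 mg at t=6 h): 35·exp(−0.03648·6) = 28.119 mg/L
C(12) = 219.460 + 28.119 = 247.579 mg/L

247.579 mg/L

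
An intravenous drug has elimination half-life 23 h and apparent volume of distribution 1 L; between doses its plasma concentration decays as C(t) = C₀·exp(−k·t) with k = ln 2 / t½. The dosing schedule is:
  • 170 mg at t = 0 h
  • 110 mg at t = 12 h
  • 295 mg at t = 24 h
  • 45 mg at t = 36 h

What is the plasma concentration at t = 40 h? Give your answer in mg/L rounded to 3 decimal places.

320.262 mg/L

k = ln 2 / 23 = 0.03014 per h
Dose 1 (170 mg at t=0 h): 170·exp(−0.03014·40) = 50.924 mg/L
Dose 2 (110 mg at t=12 h): 110·exp(−0.03014·28) = 47.307 mg/L
Dose 3 (295 mg at t=24 h): 295·exp(−0.03014·16) = 182.142 mg/L
Dose 4 (45 mg at t=36 h): 45·exp(−0.03014·4) = 39.890 mg/L
C(40) = 50.924 + 47.307 + 182.142 + 39.890 = 320.262 mg/L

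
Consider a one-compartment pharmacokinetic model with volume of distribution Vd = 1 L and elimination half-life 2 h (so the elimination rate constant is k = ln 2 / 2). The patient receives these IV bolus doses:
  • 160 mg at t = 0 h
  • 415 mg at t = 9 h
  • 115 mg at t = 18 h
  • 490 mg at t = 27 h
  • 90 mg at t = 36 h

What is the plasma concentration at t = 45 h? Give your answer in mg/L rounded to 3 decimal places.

4.946 mg/L

k = ln 2 / 2 = 0.34657 per h
Dose 1 (160 mg at t=0 h): 160·exp(−0.34657·45) = 0.000 mg/L
Dose 2 (415 mg at t=9 h): 415·exp(−0.34657·36) = 0.002 mg/L
Dose 3 (115 mg at t=18 h): 115·exp(−0.34657·27) = 0.010 mg/L
Dose 4 (490 mg at t=27 h): 490·exp(−0.34657·18) = 0.957 mg/L
Dose 5 (90 mg at t=36 h): 90·exp(−0.34657·9) = 3.977 mg/L
C(45) = 0.000 + 0.002 + 0.010 + 0.957 + 3.977 = 4.946 mg/L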